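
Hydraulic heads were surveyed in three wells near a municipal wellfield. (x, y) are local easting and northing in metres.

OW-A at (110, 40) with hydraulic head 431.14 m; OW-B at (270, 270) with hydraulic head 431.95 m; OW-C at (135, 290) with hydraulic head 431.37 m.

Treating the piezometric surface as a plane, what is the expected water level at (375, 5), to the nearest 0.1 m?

432.3 m

With h = a·x + b·y + c and OW-A as origin, the differences give:
  160·a + 230·b = +0.81
  25·a + 250·b = +0.23
Eliminate b (×250 and ×230, subtract): 34250·a = 149.600 → a = ∂h/∂x = +0.004368
Back-substitute: b = ∂h/∂y = +0.0004832.
h(375, 5) = 431.14 + (+0.004368)·(265) + (+0.0004832)·(-35) = 431.14 +1.157 -0.017 = 432.281 m.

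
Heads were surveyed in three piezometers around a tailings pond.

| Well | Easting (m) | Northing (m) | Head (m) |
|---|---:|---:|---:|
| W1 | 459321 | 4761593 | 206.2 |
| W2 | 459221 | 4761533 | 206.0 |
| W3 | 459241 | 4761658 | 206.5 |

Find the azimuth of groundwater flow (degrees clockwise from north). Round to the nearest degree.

Differences from W1: to W2 (Δx, Δy, Δh) = (-100, -60, -0.2); to W3 = (-80, 65, +0.3).
Determinant of the coordinate differences = (-100)·65 − (-80)·(-60) = -11300.
∂h/∂x = [(-0.2)·65 − (+0.3)·(-60)] / -11300 = -0.0004425
∂h/∂y = [(-100)·(+0.3) − (-80)·(-0.2)] / -11300 = +0.004071
Flow direction (−∇h) has components (+0.0004425 E, -0.004071 N).
Azimuth = atan2(E, N) = atan2(+0.0004425, -0.004071) = 173.8° ≈ 174°.

174°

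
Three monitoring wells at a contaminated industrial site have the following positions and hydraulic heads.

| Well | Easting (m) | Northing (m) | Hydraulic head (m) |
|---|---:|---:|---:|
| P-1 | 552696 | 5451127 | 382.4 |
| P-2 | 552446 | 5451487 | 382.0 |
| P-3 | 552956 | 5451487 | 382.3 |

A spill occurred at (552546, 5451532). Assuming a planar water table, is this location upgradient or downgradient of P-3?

downgradient

Differences from P-1: to P-2 (Δx, Δy, Δh) = (-250, 360, -0.4); to P-3 = (260, 360, -0.1).
Determinant of the coordinate differences = (-250)·360 − 260·360 = -183600.
∂h/∂x = [(-0.4)·360 − (-0.1)·360] / -183600 = +0.0005882
∂h/∂y = [(-250)·(-0.1) − 260·(-0.4)] / -183600 = -0.0007026
Head at (552546, 5451532) = 382.4 + (+0.0005882)·(-150) + (-0.0007026)·(405) = 382.03 m.
That is lower than the 382.3 m at P-3, so the point is downgradient.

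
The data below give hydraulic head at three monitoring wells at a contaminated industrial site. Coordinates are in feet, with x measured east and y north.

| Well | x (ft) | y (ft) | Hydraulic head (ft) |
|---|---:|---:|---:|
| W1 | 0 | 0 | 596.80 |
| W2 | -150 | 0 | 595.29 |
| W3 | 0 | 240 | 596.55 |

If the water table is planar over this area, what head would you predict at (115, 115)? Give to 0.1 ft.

∂h/∂x = (595.29 − 596.80) / (-150 − 0) = +0.01007
∂h/∂y = (596.55 − 596.80) / (240 − 0) = -0.001042
h(115, 115) = 596.80 + (+0.01007)·(115) + (-0.001042)·(115) = 596.80 +1.158 -0.120 = 597.838 ft.

597.8 ft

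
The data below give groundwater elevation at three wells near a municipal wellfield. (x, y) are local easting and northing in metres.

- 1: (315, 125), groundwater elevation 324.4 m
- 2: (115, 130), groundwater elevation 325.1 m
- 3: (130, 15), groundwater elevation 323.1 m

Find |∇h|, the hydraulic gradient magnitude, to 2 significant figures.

0.017

Three-point gradient (reference 1): Δ to 2 = (-200, 5, +0.7), Δ to 3 = (-185, -110, -1.3).
∂h/∂x = -0.003075, ∂h/∂y = +0.01699 (det = 22925).
|∇h| = √(-0.003075² + 0.01699²) = 0.01727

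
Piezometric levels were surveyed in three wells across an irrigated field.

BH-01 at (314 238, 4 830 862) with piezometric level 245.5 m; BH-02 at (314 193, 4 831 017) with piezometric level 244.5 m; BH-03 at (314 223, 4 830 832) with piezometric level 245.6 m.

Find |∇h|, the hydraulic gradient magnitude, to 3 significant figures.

Differences from BH-01: to BH-02 (Δx, Δy, Δh) = (-45, 155, -1.0); to BH-03 = (-15, -30, +0.1).
Determinant of the coordinate differences = (-45)·(-30) − (-15)·155 = 3675.
∂h/∂x = [(-1.0)·(-30) − (+0.1)·155] / 3675 = +0.003946
∂h/∂y = [(-45)·(+0.1) − (-15)·(-1.0)] / 3675 = -0.005306
|∇h| = √(0.003946² + -0.005306²) = 0.006612

0.00661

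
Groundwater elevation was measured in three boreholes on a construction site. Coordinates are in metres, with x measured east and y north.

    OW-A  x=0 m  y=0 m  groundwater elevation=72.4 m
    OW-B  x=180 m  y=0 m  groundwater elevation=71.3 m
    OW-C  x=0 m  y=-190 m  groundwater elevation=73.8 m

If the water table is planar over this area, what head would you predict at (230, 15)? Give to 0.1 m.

70.9 m

∂h/∂x = (71.3 − 72.4) / (180 − 0) = -0.006111
∂h/∂y = (73.8 − 72.4) / (-190 − 0) = -0.007368
h(230, 15) = 72.4 + (-0.006111)·(230) + (-0.007368)·(15) = 72.4 -1.406 -0.111 = 70.884 m.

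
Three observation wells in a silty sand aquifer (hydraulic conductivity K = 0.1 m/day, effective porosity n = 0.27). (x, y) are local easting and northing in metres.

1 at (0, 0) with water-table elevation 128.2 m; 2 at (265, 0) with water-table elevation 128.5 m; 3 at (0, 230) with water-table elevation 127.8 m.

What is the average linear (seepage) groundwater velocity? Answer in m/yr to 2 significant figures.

0.28 m/yr

∂h/∂x = (128.5 − 128.2) / (265 − 0) = +0.001132
∂h/∂y = (127.8 − 128.2) / (230 − 0) = -0.001739
|∇h| = √(0.001132² + -0.001739²) = 0.002075
Seepage velocity v = K·i/n = 0.1 × 0.002075 / 0.27 = 0.0007685 m/day = 0.2807 m/yr.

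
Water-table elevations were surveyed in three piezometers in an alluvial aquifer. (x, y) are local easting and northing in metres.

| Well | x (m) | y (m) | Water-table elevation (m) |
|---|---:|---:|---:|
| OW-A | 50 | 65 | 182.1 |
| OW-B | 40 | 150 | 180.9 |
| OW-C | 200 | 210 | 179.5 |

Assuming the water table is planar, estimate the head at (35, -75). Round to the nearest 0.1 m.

184.2 m

Three-point gradient (reference OW-A): Δ to OW-B = (-10, 85, -1.2), Δ to OW-C = (150, 145, -2.6).
∂h/∂x = -0.003310, ∂h/∂y = -0.01451 (det = -14200).
h(35, -75) = 182.1 + (-0.003310)·(-15) + (-0.01451)·(-140) = 182.1 +0.050 +2.031 = 184.181 m.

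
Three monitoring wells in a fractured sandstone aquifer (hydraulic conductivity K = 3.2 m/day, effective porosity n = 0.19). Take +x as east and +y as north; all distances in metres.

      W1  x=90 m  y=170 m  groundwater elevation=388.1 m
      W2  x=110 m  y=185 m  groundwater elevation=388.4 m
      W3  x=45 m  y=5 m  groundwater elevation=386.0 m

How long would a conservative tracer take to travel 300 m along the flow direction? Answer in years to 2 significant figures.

Differences from W1: to W2 (Δx, Δy, Δh) = (20, 15, +0.3); to W3 = (-45, -165, -2.1).
Determinant of the coordinate differences = 20·(-165) − (-45)·15 = -2625.
∂h/∂x = [(+0.3)·(-165) − (-2.1)·15] / -2625 = +0.006857
∂h/∂y = [20·(-2.1) − (-45)·(+0.3)] / -2625 = +0.01086
|∇h| = √(0.006857² + 0.01086²) = 0.01284
Seepage velocity v = K·i/n = 3.2 × 0.01284 / 0.19 = 0.2163 m/day.
t = 300 / 0.2163 = 1387 days = 3.8 years.

3.8 years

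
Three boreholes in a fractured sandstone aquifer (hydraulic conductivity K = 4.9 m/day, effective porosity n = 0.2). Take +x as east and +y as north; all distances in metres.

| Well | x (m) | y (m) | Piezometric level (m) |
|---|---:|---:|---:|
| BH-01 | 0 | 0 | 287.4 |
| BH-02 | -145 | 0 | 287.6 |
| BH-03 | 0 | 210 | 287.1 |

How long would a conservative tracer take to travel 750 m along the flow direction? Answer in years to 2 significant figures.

42 years

∂h/∂x = (287.6 − 287.4) / (-145 − 0) = -0.001379
∂h/∂y = (287.1 − 287.4) / (210 − 0) = -0.001429
|∇h| = √(-0.001379² + -0.001429²) = 0.001986
Seepage velocity v = K·i/n = 4.9 × 0.001986 / 0.2 = 0.04866 m/day.
t = 750 / 0.04866 = 1.541e+04 days = 42.2 years.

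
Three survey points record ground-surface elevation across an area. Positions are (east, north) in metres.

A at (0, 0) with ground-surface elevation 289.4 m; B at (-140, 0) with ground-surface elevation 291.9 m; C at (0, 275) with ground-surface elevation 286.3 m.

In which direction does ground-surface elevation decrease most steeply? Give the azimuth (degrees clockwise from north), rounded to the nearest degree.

058°

∂z/∂x = (291.9 − 289.4) / (-140 − 0) = -0.01786
∂z/∂y = (286.3 − 289.4) / (275 − 0) = -0.01127
Steepest decrease is along −∇f: components (+0.01786 E, +0.01127 N).
Azimuth = atan2(+0.01786, +0.01127) = 57.7° ≈ 058°.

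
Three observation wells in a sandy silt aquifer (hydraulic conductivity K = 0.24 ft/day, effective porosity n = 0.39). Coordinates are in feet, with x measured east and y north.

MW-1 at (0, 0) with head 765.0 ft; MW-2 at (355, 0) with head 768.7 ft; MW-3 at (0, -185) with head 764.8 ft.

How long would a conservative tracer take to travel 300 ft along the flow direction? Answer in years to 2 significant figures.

130 years

∂h/∂x = (768.7 − 765.0) / (355 − 0) = +0.01042
∂h/∂y = (764.8 − 765.0) / (-185 − 0) = +0.001081
|∇h| = √(0.01042² + 0.001081²) = 0.01048
Seepage velocity v = K·i/n = 0.24 × 0.01048 / 0.39 = 0.006449 ft/day.
t = 300 / 0.006449 = 4.652e+04 days = 127 years.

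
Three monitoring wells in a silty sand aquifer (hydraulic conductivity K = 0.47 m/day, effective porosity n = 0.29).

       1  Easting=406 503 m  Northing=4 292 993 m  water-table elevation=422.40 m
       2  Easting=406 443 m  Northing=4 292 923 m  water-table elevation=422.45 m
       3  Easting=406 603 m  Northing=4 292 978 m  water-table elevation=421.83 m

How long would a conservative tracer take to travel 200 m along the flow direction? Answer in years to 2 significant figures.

53 years

Taking 1 as reference: 2−1 = (-60, -70, +0.05); 3−1 = (100, -15, -0.57).
Determinant of the coordinate differences = (-60)·(-15) − 100·(-70) = 7900.
∂h/∂x = [(+0.05)·(-15) − (-0.57)·(-70)] / 7900 = -0.005146
∂h/∂y = [(-60)·(-0.57) − 100·(+0.05)] / 7900 = +0.003696
|∇h| = √(-0.005146² + 0.003696²) = 0.006336
Seepage velocity v = K·i/n = 0.47 × 0.006336 / 0.29 = 0.01027 m/day.
t = 200 / 0.01027 = 1.947e+04 days = 53.3 years.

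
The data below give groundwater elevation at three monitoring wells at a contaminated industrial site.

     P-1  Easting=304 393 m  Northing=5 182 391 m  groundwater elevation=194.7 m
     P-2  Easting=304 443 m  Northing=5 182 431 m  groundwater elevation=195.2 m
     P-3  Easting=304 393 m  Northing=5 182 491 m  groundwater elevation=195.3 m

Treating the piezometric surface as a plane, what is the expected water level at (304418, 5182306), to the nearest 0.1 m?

Taking P-1 as reference: P-2−P-1 = (50, 40, +0.5); P-3−P-1 = (0, 100, +0.6).
Determinant of the coordinate differences = 50·100 − 0·40 = 5000.
∂h/∂x = [(+0.5)·100 − (+0.6)·40] / 5000 = +0.005200
∂h/∂y = [50·(+0.6) − 0·(+0.5)] / 5000 = +0.006000
h(304418, 5182306) = 194.7 + (+0.005200)·(25) + (+0.006000)·(-85) = 194.7 +0.130 -0.510 = 194.320 m.

194.3 m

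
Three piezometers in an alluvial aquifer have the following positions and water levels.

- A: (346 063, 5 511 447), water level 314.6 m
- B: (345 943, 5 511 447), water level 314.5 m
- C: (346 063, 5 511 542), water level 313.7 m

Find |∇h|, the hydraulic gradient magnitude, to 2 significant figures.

∂h/∂x = (314.5 − 314.6) / (345943 − 346063) = +0.0008333
∂h/∂y = (313.7 − 314.6) / (5511542 − 5511447) = -0.009474
|∇h| = √(0.0008333² + -0.009474²) = 0.009511

0.0095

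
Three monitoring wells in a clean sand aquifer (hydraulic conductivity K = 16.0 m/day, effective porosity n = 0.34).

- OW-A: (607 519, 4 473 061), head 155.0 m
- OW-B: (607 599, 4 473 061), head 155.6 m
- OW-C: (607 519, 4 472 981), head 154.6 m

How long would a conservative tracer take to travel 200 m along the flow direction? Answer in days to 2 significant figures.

470 days

∂h/∂x = (155.6 − 155.0) / (607599 − 607519) = +0.007500
∂h/∂y = (154.6 − 155.0) / (4472981 − 4473061) = +0.005000
|∇h| = √(0.007500² + 0.005000²) = 0.009014
Seepage velocity v = K·i/n = 16.0 × 0.009014 / 0.34 = 0.4242 m/day.
t = 200 / 0.4242 = 471.5 days.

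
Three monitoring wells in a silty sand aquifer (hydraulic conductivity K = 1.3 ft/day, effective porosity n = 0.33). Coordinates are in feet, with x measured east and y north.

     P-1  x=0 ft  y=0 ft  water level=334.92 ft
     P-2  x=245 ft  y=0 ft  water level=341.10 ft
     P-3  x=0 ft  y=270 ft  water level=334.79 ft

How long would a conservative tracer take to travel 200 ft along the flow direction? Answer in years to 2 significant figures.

5.5 years

∂h/∂x = (341.10 − 334.92) / (245 − 0) = +0.02522
∂h/∂y = (334.79 − 334.92) / (270 − 0) = -0.0004815
|∇h| = √(0.02522² + -0.0004815²) = 0.02522
Seepage velocity v = K·i/n = 1.3 × 0.02522 / 0.33 = 0.09935 ft/day.
t = 200 / 0.09935 = 2013 days = 5.51 years.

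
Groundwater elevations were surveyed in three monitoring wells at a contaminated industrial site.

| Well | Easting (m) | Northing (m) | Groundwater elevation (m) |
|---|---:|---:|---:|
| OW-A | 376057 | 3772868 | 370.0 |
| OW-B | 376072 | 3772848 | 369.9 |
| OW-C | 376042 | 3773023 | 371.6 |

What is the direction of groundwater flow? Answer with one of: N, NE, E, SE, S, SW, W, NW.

SW

Taking OW-A as reference: OW-B−OW-A = (15, -20, -0.1); OW-C−OW-A = (-15, 155, +1.6).
Determinant of the coordinate differences = 15·155 − (-15)·(-20) = 2025.
∂h/∂x = [(-0.1)·155 − (+1.6)·(-20)] / 2025 = +0.008148
∂h/∂y = [15·(+1.6) − (-15)·(-0.1)] / 2025 = +0.01111
Flow = −∇h = (-0.008148 east, -0.01111 north), which points southwest.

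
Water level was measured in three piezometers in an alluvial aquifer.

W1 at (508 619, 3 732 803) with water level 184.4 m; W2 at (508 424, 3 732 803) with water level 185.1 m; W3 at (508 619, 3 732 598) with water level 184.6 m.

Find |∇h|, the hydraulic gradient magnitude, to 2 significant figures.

∂h/∂x = (185.1 − 184.4) / (508424 − 508619) = -0.003590
∂h/∂y = (184.6 − 184.4) / (3732598 − 3732803) = -0.0009756
|∇h| = √(-0.003590² + -0.0009756²) = 0.00372

0.0037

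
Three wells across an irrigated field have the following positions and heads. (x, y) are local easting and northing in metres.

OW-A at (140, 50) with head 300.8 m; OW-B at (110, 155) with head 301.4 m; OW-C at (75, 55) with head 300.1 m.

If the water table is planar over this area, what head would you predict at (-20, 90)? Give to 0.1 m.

299.3 m

Three-point gradient (reference OW-A): Δ to OW-B = (-30, 105, +0.6), Δ to OW-C = (-65, 5, -0.7).
∂h/∂x = +0.01146, ∂h/∂y = +0.008989 (det = 6675).
h(-20, 90) = 300.8 + (+0.01146)·(-160) + (+0.008989)·(40) = 300.8 -1.834 +0.360 = 299.326 m.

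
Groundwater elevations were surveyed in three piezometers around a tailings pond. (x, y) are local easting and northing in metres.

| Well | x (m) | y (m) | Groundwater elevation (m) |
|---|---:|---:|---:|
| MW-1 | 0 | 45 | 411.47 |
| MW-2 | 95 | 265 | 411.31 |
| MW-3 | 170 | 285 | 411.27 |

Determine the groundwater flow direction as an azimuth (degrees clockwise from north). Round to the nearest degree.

034°

Three-point gradient (reference MW-1): Δ to MW-2 = (95, 220, -0.16), Δ to MW-3 = (170, 240, -0.20).
∂h/∂x = -0.0003836, ∂h/∂y = -0.0005616 (det = -14600).
Flow direction (−∇h) has components (+0.0003836 E, +0.0005616 N).
Azimuth = atan2(E, N) = atan2(+0.0003836, +0.0005616) = 34.3° ≈ 034°.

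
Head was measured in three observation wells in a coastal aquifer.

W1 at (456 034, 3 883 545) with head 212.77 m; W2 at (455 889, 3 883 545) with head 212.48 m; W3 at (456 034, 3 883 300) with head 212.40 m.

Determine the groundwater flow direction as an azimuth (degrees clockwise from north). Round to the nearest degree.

233°

∂h/∂x = (212.48 − 212.77) / (455889 − 456034) = +0.002000
∂h/∂y = (212.40 − 212.77) / (3883300 − 3883545) = +0.001510
Flow direction (−∇h) has components (-0.002000 E, -0.001510 N).
Azimuth = atan2(E, N) = atan2(-0.002000, -0.001510) = 232.9° ≈ 233°.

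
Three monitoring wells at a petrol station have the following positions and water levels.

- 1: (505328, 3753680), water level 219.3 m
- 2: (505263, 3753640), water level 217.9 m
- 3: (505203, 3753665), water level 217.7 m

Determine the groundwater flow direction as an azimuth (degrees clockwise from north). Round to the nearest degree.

Taking 1 as reference: 2−1 = (-65, -40, -1.4); 3−1 = (-125, -15, -1.6).
Determinant of the coordinate differences = (-65)·(-15) − (-125)·(-40) = -4025.
∂h/∂x = [(-1.4)·(-15) − (-1.6)·(-40)] / -4025 = +0.01068
∂h/∂y = [(-65)·(-1.6) − (-125)·(-1.4)] / -4025 = +0.01764
Flow direction (−∇h) has components (-0.01068 E, -0.01764 N).
Azimuth = atan2(E, N) = atan2(-0.01068, -0.01764) = 211.2° ≈ 211°.

211°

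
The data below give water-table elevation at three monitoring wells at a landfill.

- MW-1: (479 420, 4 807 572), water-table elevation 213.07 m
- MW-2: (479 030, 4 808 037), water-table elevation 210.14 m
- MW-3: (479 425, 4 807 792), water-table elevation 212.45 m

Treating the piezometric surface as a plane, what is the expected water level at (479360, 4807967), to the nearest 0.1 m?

211.7 m

With h = a·x + b·y + c and MW-1 as origin, the differences give:
  (-390)·a + 465·b = -2.93
  5·a + 220·b = -0.62
Eliminate b (×220 and ×465, subtract): -88125·a = -356.300 → a = ∂h/∂x = +0.004043
Back-substitute: b = ∂h/∂y = -0.002910.
h(479360, 4807967) = 213.07 + (+0.004043)·(-60) + (-0.002910)·(395) = 213.07 -0.243 -1.149 = 211.678 m.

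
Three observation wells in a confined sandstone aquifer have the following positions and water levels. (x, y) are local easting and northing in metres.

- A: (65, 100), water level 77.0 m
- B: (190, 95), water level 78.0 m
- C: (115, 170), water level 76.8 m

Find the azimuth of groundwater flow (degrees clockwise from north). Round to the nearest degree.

317°

With h = a·x + b·y + c and A as origin, the differences give:
  125·a + (-5)·b = +1.0
  50·a + 70·b = -0.2
Eliminate b (×70 and ×(-5), subtract): 9000·a = 69.00 → a = ∂h/∂x = +0.007667
Back-substitute: b = ∂h/∂y = -0.008333.
Flow direction (−∇h) has components (-0.007667 E, +0.008333 N).
Azimuth = atan2(E, N) = atan2(-0.007667, +0.008333) = 317.4° ≈ 317°.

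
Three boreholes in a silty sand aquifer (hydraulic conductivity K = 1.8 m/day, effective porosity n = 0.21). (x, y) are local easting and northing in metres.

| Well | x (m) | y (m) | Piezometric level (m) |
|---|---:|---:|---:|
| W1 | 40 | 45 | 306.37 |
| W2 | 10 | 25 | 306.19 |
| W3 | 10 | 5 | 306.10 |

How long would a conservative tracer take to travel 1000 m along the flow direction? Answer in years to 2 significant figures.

59 years

With h = a·x + b·y + c and W1 as origin, the differences give:
  (-30)·a + (-20)·b = -0.18
  (-30)·a + (-40)·b = -0.27
Eliminate b (×(-40) and ×(-20), subtract): 600·a = 1.800 → a = ∂h/∂x = +0.003000
Back-substitute: b = ∂h/∂y = +0.004500.
|∇h| = √(0.003000² + 0.004500²) = 0.005408
Seepage velocity v = K·i/n = 1.8 × 0.005408 / 0.21 = 0.04635 m/day.
t = 1000 / 0.04635 = 2.157e+04 days = 59.1 years.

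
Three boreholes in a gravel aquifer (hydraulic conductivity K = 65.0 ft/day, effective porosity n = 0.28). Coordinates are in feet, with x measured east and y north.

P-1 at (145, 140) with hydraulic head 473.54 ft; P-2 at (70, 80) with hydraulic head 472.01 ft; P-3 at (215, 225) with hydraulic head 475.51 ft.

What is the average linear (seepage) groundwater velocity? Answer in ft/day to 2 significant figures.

Three-point gradient (reference P-1): Δ to P-2 = (-75, -60, -1.53), Δ to P-3 = (70, 85, +1.97).
∂h/∂x = +0.005448, ∂h/∂y = +0.01869 (det = -2175).
|∇h| = √(0.005448² + 0.01869²) = 0.01947
Seepage velocity v = K·i/n = 65.0 × 0.01947 / 0.28 = 4.52 ft/day.

4.5 ft/day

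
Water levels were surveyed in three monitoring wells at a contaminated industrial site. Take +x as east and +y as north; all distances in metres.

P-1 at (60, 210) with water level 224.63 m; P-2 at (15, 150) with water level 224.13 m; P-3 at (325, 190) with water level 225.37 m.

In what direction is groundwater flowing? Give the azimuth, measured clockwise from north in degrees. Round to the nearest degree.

Differences from P-1: to P-2 (Δx, Δy, Δh) = (-45, -60, -0.50); to P-3 = (265, -20, +0.74).
Determinant of the coordinate differences = (-45)·(-20) − 265·(-60) = 16800.
∂h/∂x = [(-0.50)·(-20) − (+0.74)·(-60)] / 16800 = +0.003238
∂h/∂y = [(-45)·(+0.74) − 265·(-0.50)] / 16800 = +0.005905
Flow direction (−∇h) has components (-0.003238 E, -0.005905 N).
Azimuth = atan2(E, N) = atan2(-0.003238, -0.005905) = 208.7° ≈ 209°.

209°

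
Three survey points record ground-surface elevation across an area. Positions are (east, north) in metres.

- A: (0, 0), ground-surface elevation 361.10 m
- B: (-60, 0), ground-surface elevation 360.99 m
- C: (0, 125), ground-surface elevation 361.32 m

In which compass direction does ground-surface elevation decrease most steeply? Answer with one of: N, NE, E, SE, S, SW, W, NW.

∂z/∂x = (360.99 − 361.10) / (-60 − 0) = +0.001833
∂z/∂y = (361.32 − 361.10) / (125 − 0) = +0.001760
Steepest decrease is along −∇f = (-0.001833 E, -0.001760 N) → southwest.

SW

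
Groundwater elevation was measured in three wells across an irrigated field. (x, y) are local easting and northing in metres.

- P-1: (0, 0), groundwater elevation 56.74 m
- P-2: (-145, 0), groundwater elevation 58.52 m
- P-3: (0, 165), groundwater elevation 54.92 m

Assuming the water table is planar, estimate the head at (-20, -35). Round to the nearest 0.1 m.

57.4 m

∂h/∂x = (58.52 − 56.74) / (-145 − 0) = -0.01228
∂h/∂y = (54.92 − 56.74) / (165 − 0) = -0.01103
h(-20, -35) = 56.74 + (-0.01228)·(-20) + (-0.01103)·(-35) = 56.74 +0.246 +0.386 = 57.372 m.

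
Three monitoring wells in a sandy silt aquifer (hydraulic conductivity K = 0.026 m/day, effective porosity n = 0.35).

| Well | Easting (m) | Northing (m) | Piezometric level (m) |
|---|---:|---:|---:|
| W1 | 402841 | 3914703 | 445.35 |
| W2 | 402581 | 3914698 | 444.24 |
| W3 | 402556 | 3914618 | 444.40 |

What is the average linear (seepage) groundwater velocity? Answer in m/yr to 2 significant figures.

Differences from W1: to W2 (Δx, Δy, Δh) = (-260, -5, -1.11); to W3 = (-285, -85, -0.95).
Determinant of the coordinate differences = (-260)·(-85) − (-285)·(-5) = 20675.
∂h/∂x = [(-1.11)·(-85) − (-0.95)·(-5)] / 20675 = +0.004334
∂h/∂y = [(-260)·(-0.95) − (-285)·(-1.11)] / 20675 = -0.003354
|∇h| = √(0.004334² + -0.003354²) = 0.00548
Seepage velocity v = K·i/n = 0.026 × 0.00548 / 0.35 = 0.0004071 m/day = 0.1487 m/yr.

0.15 m/yr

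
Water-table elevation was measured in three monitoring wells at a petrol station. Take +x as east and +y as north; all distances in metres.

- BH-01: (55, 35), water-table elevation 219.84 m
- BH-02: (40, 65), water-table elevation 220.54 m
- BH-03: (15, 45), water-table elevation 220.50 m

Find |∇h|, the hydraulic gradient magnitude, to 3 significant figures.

With h = a·x + b·y + c and BH-01 as origin, the differences give:
  (-15)·a + 30·b = +0.70
  (-40)·a + 10·b = +0.66
Eliminate b (×10 and ×30, subtract): 1050·a = -12.800 → a = ∂h/∂x = -0.01219
Back-substitute: b = ∂h/∂y = +0.01724.
|∇h| = √(-0.01219² + 0.01724²) = 0.02111

0.0211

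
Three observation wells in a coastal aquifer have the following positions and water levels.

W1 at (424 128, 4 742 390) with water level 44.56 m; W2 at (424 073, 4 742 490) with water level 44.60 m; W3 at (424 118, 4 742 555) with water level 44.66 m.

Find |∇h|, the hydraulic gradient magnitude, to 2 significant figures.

Taking W1 as reference: W2−W1 = (-55, 100, +0.04); W3−W1 = (-10, 165, +0.10).
Determinant of the coordinate differences = (-55)·165 − (-10)·100 = -8075.
∂h/∂x = [(+0.04)·165 − (+0.10)·100] / -8075 = +0.0004211
∂h/∂y = [(-55)·(+0.10) − (-10)·(+0.04)] / -8075 = +0.0006316
|∇h| = √(0.0004211² + 0.0006316²) = 0.0007591

0.00076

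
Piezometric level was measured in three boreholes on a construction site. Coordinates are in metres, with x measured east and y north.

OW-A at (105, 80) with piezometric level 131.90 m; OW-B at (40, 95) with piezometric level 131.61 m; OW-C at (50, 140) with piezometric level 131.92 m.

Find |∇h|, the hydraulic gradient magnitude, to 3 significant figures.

Three-point gradient (reference OW-A): Δ to OW-B = (-65, 15, -0.29), Δ to OW-C = (-55, 60, +0.02).
∂h/∂x = +0.005756, ∂h/∂y = +0.005610 (det = -3075).
|∇h| = √(0.005756² + 0.005610²) = 0.008038

0.00804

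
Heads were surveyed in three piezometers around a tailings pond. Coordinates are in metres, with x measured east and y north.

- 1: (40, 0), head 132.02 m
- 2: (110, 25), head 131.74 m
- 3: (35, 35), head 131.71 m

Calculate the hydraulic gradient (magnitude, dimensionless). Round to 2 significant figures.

0.0090

Differences from 1: to 2 (Δx, Δy, Δh) = (70, 25, -0.28); to 3 = (-5, 35, -0.31).
Determinant of the coordinate differences = 70·35 − (-5)·25 = 2575.
∂h/∂x = [(-0.28)·35 − (-0.31)·25] / 2575 = -0.0007961
∂h/∂y = [70·(-0.31) − (-5)·(-0.28)] / 2575 = -0.008971
|∇h| = √(-0.0007961² + -0.008971²) = 0.009006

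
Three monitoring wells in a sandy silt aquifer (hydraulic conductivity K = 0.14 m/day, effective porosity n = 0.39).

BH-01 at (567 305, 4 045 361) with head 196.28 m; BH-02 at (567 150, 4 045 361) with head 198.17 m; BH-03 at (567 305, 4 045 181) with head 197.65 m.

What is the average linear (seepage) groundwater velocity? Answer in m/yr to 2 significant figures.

∂h/∂x = (198.17 − 196.28) / (567150 − 567305) = -0.01219
∂h/∂y = (197.65 − 196.28) / (4045181 − 4045361) = -0.007611
|∇h| = √(-0.01219² + -0.007611²) = 0.01437
Seepage velocity v = K·i/n = 0.14 × 0.01437 / 0.39 = 0.005158 m/day = 1.884 m/yr.

1.9 m/yr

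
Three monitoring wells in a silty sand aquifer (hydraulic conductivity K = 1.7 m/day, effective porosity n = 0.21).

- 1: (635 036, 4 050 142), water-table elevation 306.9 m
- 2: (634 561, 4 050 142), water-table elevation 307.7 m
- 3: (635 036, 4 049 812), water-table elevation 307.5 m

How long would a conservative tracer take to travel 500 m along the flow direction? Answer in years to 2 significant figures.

68 years

∂h/∂x = (307.7 − 306.9) / (634561 − 635036) = -0.001684
∂h/∂y = (307.5 − 306.9) / (4049812 − 4050142) = -0.001818
|∇h| = √(-0.001684² + -0.001818²) = 0.002478
Seepage velocity v = K·i/n = 1.7 × 0.002478 / 0.21 = 0.02006 m/day.
t = 500 / 0.02006 = 2.493e+04 days = 68.3 years.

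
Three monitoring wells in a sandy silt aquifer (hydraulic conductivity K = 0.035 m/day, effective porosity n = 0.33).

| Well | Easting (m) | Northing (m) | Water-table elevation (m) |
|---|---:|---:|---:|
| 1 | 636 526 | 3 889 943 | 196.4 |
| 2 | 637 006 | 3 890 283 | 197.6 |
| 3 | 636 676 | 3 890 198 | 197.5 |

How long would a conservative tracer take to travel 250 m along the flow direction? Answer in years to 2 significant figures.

1300 years

With h = a·x + b·y + c and 1 as origin, the differences give:
  480·a + 340·b = +1.2
  150·a + 255·b = +1.1
Eliminate b (×255 and ×340, subtract): 71400·a = -68.00 → a = ∂h/∂x = -0.0009524
Back-substitute: b = ∂h/∂y = +0.004874.
|∇h| = √(-0.0009524² + 0.004874²) = 0.004966
Seepage velocity v = K·i/n = 0.035 × 0.004966 / 0.33 = 0.0005267 m/day.
t = 250 / 0.0005267 = 4.747e+05 days = 1.3e+03 years.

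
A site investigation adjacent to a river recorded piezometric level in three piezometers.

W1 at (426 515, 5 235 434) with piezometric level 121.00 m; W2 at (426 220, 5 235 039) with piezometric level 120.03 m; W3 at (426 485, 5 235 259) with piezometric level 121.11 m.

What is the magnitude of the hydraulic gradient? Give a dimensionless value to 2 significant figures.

0.0056

With h = a·x + b·y + c and W1 as origin, the differences give:
  (-295)·a + (-395)·b = -0.97
  (-30)·a + (-175)·b = +0.11
Eliminate b (×(-175) and ×(-395), subtract): 39775·a = 213.200 → a = ∂h/∂x = +0.005360
Back-substitute: b = ∂h/∂y = -0.001547.
|∇h| = √(0.005360² + -0.001547²) = 0.005579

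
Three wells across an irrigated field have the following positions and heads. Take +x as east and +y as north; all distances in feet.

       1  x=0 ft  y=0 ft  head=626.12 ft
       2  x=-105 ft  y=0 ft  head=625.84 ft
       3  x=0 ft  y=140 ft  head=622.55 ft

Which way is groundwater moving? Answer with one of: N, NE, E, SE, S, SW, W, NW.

N

∂h/∂x = (625.84 − 626.12) / (-105 − 0) = +0.002667
∂h/∂y = (622.55 − 626.12) / (140 − 0) = -0.02550
Flow = −∇h = (-0.002667 east, +0.02550 north), which points north.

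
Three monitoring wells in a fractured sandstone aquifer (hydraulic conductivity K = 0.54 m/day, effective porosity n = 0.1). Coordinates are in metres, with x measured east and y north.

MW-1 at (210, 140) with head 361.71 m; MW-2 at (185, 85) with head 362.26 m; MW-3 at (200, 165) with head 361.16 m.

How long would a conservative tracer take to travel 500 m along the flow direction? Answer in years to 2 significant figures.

Taking MW-1 as reference: MW-2−MW-1 = (-25, -55, +0.55); MW-3−MW-1 = (-10, 25, -0.55).
Solve a·Δx + b·Δy = Δh: det = (-25)·25 − (-10)·(-55) = -1175.
∂h/∂x = [(+0.55)·25 − (-0.55)·(-55)] / -1175 = +0.01404
∂h/∂y = [(-25)·(-0.55) − (-10)·(+0.55)] / -1175 = -0.01638
|∇h| = √(0.01404² + -0.01638²) = 0.02157
Seepage velocity v = K·i/n = 0.54 × 0.02157 / 0.1 = 0.1165 m/day.
t = 500 / 0.1165 = 4292 days = 11.8 years.

12 years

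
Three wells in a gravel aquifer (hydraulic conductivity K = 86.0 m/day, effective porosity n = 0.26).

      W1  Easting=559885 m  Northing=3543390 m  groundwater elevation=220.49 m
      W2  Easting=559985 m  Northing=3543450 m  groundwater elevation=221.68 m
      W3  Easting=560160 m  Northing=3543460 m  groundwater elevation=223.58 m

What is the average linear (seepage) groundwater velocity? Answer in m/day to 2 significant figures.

3.6 m/day

Taking W1 as reference: W2−W1 = (100, 60, +1.19); W3−W1 = (275, 70, +3.09).
Solve a·Δx + b·Δy = Δh: det = 100·70 − 275·60 = -9500.
∂h/∂x = [(+1.19)·70 − (+3.09)·60] / -9500 = +0.01075
∂h/∂y = [100·(+3.09) − 275·(+1.19)] / -9500 = +0.001921
|∇h| = √(0.01075² + 0.001921²) = 0.01092
Seepage velocity v = K·i/n = 86.0 × 0.01092 / 0.26 = 3.612 m/day.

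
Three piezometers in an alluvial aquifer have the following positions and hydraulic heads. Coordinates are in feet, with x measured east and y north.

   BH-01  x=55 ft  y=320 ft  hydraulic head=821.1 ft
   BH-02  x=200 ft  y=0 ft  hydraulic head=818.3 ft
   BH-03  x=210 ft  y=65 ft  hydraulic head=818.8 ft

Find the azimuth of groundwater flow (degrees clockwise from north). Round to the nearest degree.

Differences from BH-01: to BH-02 (Δx, Δy, Δh) = (145, -320, -2.8); to BH-03 = (155, -255, -2.3).
Solve a·Δx + b·Δy = Δh: det = 145·(-255) − 155·(-320) = 12625.
∂h/∂x = [(-2.8)·(-255) − (-2.3)·(-320)] / 12625 = -0.001743
∂h/∂y = [145·(-2.3) − 155·(-2.8)] / 12625 = +0.007960
Flow direction (−∇h) has components (+0.001743 E, -0.007960 N).
Azimuth = atan2(E, N) = atan2(+0.001743, -0.007960) = 167.7° ≈ 168°.

168°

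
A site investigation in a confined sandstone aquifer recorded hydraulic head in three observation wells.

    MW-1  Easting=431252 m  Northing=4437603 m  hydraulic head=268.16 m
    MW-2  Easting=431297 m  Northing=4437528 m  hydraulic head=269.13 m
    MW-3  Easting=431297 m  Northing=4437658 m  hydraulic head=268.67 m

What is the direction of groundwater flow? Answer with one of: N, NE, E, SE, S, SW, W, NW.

Differences from MW-1: to MW-2 (Δx, Δy, Δh) = (45, -75, +0.97); to MW-3 = (45, 55, +0.51).
Determinant of the coordinate differences = 45·55 − 45·(-75) = 5850.
∂h/∂x = [(+0.97)·55 − (+0.51)·(-75)] / 5850 = +0.01566
∂h/∂y = [45·(+0.51) − 45·(+0.97)] / 5850 = -0.003538
Flow = −∇h = (-0.01566 east, +0.003538 north), which points west.

W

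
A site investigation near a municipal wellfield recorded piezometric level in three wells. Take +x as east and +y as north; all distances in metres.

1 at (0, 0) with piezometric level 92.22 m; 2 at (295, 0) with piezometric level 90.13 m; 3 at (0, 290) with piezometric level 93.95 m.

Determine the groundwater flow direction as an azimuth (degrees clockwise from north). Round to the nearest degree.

∂h/∂x = (90.13 − 92.22) / (295 − 0) = -0.007085
∂h/∂y = (93.95 − 92.22) / (290 − 0) = +0.005966
Flow direction (−∇h) has components (+0.007085 E, -0.005966 N).
Azimuth = atan2(E, N) = atan2(+0.007085, -0.005966) = 130.1° ≈ 130°.

130°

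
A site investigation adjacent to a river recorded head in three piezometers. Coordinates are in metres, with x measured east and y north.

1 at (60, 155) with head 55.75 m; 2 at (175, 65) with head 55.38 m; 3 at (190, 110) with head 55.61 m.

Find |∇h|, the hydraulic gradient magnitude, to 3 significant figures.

Taking 1 as reference: 2−1 = (115, -90, -0.37); 3−1 = (130, -45, -0.14).
Solve a·Δx + b·Δy = Δh: det = 115·(-45) − 130·(-90) = 6525.
∂h/∂x = [(-0.37)·(-45) − (-0.14)·(-90)] / 6525 = +0.0006207
∂h/∂y = [115·(-0.14) − 130·(-0.37)] / 6525 = +0.004904
|∇h| = √(0.0006207² + 0.004904²) = 0.004943

0.00494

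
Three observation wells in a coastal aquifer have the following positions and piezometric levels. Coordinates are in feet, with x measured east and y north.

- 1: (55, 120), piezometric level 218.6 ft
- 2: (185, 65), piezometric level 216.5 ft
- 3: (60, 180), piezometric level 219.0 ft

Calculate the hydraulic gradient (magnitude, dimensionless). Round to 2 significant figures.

0.015

Taking 1 as reference: 2−1 = (130, -55, -2.1); 3−1 = (5, 60, +0.4).
Determinant of the coordinate differences = 130·60 − 5·(-55) = 8075.
∂h/∂x = [(-2.1)·60 − (+0.4)·(-55)] / 8075 = -0.01288
∂h/∂y = [130·(+0.4) − 5·(-2.1)] / 8075 = +0.007740
|∇h| = √(-0.01288² + 0.007740²) = 0.01503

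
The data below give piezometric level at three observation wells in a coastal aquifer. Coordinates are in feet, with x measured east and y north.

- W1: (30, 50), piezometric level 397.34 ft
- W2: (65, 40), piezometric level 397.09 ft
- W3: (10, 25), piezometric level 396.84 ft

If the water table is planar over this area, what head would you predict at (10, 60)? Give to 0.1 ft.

397.6 ft

Three-point gradient (reference W1): Δ to W2 = (35, -10, -0.25), Δ to W3 = (-20, -25, -0.50).
∂h/∂x = -0.001163, ∂h/∂y = +0.02093 (det = -1075).
h(10, 60) = 397.34 + (-0.001163)·(-20) + (+0.02093)·(10) = 397.34 +0.023 +0.209 = 397.573 ft.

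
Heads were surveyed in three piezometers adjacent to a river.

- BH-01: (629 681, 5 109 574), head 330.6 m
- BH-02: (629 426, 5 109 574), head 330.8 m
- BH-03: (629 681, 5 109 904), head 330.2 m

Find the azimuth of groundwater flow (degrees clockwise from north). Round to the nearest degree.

033°

∂h/∂x = (330.8 − 330.6) / (629426 − 629681) = -0.0007843
∂h/∂y = (330.2 − 330.6) / (5109904 − 5109574) = -0.001212
Flow direction (−∇h) has components (+0.0007843 E, +0.001212 N).
Azimuth = atan2(E, N) = atan2(+0.0007843, +0.001212) = 32.9° ≈ 033°.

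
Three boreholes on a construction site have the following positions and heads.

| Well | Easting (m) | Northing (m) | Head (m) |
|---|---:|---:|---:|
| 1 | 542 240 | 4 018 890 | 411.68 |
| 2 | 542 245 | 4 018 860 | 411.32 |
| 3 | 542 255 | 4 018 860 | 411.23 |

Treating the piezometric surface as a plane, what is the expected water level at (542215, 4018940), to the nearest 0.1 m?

Taking 1 as reference: 2−1 = (5, -30, -0.36); 3−1 = (15, -30, -0.45).
Solve a·Δx + b·Δy = Δh: det = 5·(-30) − 15·(-30) = 300.
∂h/∂x = [(-0.36)·(-30) − (-0.45)·(-30)] / 300 = -0.009000
∂h/∂y = [5·(-0.45) − 15·(-0.36)] / 300 = +0.01050
h(542215, 4018940) = 411.68 + (-0.009000)·(-25) + (+0.01050)·(50) = 411.68 +0.225 +0.525 = 412.430 m.

412.4 m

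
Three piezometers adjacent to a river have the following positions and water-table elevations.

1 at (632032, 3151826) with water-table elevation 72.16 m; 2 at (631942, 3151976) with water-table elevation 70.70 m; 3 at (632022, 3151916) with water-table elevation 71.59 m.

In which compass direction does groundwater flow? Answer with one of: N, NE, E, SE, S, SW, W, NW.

With h = a·x + b·y + c and 1 as origin, the differences give:
  (-90)·a + 150·b = -1.46
  (-10)·a + 90·b = -0.57
Eliminate b (×90 and ×150, subtract): -6600·a = -45.900 → a = ∂h/∂x = +0.006955
Back-substitute: b = ∂h/∂y = -0.005561.
Flow = −∇h = (-0.006955 east, +0.005561 north), which points northwest.

NW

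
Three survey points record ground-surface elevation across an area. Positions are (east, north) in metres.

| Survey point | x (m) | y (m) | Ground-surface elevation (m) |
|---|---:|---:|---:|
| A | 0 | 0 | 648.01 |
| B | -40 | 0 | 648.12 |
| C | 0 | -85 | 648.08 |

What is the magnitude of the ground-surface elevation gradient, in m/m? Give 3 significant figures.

0.00287 m/m

∂z/∂x = (648.12 − 648.01) / (-40 − 0) = -0.002750
∂z/∂y = (648.08 − 648.01) / (-85 − 0) = -0.0008235
|∇f| = √(-0.002750² + -0.0008235²) = 0.002871 m/m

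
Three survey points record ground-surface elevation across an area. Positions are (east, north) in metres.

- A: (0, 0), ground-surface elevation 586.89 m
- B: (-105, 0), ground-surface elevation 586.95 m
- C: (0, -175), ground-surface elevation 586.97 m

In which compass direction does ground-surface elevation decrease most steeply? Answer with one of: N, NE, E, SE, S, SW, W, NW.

∂z/∂x = (586.95 − 586.89) / (-105 − 0) = -0.0005714
∂z/∂y = (586.97 − 586.89) / (-175 − 0) = -0.0004571
Steepest decrease is along −∇f = (+0.0005714 E, +0.0004571 N) → northeast.

NE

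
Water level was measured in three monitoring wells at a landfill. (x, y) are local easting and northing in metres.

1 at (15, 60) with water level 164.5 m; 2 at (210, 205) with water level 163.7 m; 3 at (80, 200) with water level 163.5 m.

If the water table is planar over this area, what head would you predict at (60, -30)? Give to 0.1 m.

Three-point gradient (reference 1): Δ to 2 = (195, 145, -0.8), Δ to 3 = (65, 140, -1.0).
∂h/∂x = +0.001846, ∂h/∂y = -0.008000 (det = 17875).
h(60, -30) = 164.5 + (+0.001846)·(45) + (-0.008000)·(-90) = 164.5 +0.083 +0.720 = 165.303 m.

165.3 m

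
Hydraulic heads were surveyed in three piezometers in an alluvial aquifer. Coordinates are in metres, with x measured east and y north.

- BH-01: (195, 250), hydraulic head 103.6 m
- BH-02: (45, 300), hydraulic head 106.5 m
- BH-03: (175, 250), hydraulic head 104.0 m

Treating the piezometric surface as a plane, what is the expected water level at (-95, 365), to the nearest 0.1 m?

109.2 m

Differences from BH-01: to BH-02 (Δx, Δy, Δh) = (-150, 50, +2.9); to BH-03 = (-20, 0, +0.4).
Solve a·Δx + b·Δy = Δh: det = (-150)·0 − (-20)·50 = 1000.
∂h/∂x = [(+2.9)·0 − (+0.4)·50] / 1000 = -0.02000
∂h/∂y = [(-150)·(+0.4) − (-20)·(+2.9)] / 1000 = -0.002000
h(-95, 365) = 103.6 + (-0.02000)·(-290) + (-0.002000)·(115) = 103.6 +5.800 -0.230 = 109.170 m.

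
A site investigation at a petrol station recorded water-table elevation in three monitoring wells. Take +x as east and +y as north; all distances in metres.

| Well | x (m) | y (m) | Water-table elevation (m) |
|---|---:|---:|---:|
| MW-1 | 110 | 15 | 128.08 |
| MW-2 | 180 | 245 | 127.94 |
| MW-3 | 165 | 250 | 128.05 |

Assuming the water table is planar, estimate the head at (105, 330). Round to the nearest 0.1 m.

128.6 m

With h = a·x + b·y + c and MW-1 as origin, the differences give:
  70·a + 230·b = -0.14
  55·a + 235·b = -0.03
Eliminate b (×235 and ×230, subtract): 3800·a = -26.000 → a = ∂h/∂x = -0.006842
Back-substitute: b = ∂h/∂y = +0.001474.
h(105, 330) = 128.08 + (-0.006842)·(-5) + (+0.001474)·(315) = 128.08 +0.034 +0.464 = 128.578 m.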